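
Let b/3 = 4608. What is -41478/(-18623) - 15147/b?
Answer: 10789233/9534976 ≈ 1.1315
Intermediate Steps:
b = 13824 (b = 3*4608 = 13824)
-41478/(-18623) - 15147/b = -41478/(-18623) - 15147/13824 = -41478*(-1/18623) - 15147*1/13824 = 41478/18623 - 561/512 = 10789233/9534976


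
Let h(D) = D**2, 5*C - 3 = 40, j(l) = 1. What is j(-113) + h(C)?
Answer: 1874/25 ≈ 74.960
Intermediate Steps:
C = 43/5 (C = 3/5 + (1/5)*40 = 3/5 + 8 = 43/5 ≈ 8.6000)
j(-113) + h(C) = 1 + (43/5)**2 = 1 + 1849/25 = 1874/25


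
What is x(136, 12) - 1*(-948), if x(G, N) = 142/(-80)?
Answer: 37849/40 ≈ 946.22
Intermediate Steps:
x(G, N) = -71/40 (x(G, N) = 142*(-1/80) = -71/40)
x(136, 12) - 1*(-948) = -71/40 - 1*(-948) = -71/40 + 948 = 37849/40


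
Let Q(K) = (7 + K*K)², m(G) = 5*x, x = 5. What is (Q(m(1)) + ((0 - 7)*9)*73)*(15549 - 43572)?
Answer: -11064180975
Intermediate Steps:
m(G) = 25 (m(G) = 5*5 = 25)
Q(K) = (7 + K²)²
(Q(m(1)) + ((0 - 7)*9)*73)*(15549 - 43572) = ((7 + 25²)² + ((0 - 7)*9)*73)*(15549 - 43572) = ((7 + 625)² - 7*9*73)*(-28023) = (632² - 63*73)*(-28023) = (399424 - 4599)*(-28023) = 394825*(-28023) = -11064180975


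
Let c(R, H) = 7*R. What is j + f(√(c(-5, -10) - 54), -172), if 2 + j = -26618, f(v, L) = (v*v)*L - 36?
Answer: -11348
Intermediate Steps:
f(v, L) = -36 + L*v² (f(v, L) = v²*L - 36 = L*v² - 36 = -36 + L*v²)
j = -26620 (j = -2 - 26618 = -26620)
j + f(√(c(-5, -10) - 54), -172) = -26620 + (-36 - 172*(√(7*(-5) - 54))²) = -26620 + (-36 - 172*(√(-35 - 54))²) = -26620 + (-36 - 172*(√(-89))²) = -26620 + (-36 - 172*(I*√89)²) = -26620 + (-36 - 172*(-89)) = -26620 + (-36 + 15308) = -26620 + 15272 = -11348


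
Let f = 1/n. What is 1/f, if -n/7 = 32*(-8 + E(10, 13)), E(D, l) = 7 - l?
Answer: 3136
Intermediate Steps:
n = 3136 (n = -224*(-8 + (7 - 1*13)) = -224*(-8 + (7 - 13)) = -224*(-8 - 6) = -224*(-14) = -7*(-448) = 3136)
f = 1/3136 ≈ 0.00031888
1/f = 1/(1/3136) = 3136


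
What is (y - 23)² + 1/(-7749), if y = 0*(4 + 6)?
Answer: 4099220/7749 ≈ 529.00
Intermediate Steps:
y = 0 (y = 0*10 = 0)
(y - 23)² + 1/(-7749) = (0 - 23)² + 1/(-7749) = (-23)² - 1/7749 = 529 - 1/7749 = 4099220/7749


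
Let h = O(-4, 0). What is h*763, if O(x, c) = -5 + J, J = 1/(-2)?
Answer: -8393/2 ≈ -4196.5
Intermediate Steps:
J = -1/2 ≈ -0.50000
O(x, c) = -11/2 (O(x, c) = -5 - 1/2 = -11/2)
h = -11/2 ≈ -5.5000
h*763 = -11/2*763 = -8393/2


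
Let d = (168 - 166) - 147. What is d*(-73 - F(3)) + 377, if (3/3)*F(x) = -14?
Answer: 8932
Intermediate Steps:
F(x) = -14
d = -145 (d = 2 - 147 = -145)
d*(-73 - F(3)) + 377 = -145*(-73 - 1*(-14)) + 377 = -145*(-73 + 14) + 377 = -145*(-59) + 377 = 8555 + 377 = 8932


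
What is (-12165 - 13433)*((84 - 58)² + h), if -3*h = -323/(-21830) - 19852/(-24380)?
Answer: -46029111419509/2661077 ≈ -1.7297e+7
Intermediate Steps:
h = -1470813/5322154 (h = -(-323/(-21830) - 19852/(-24380))/3 = -(-323*(-1/21830) - 19852*(-1/24380))/3 = -(323/21830 + 4963/6095)/3 = -⅓*4412439/5322154 = -1470813/5322154 ≈ -0.27636)
(-12165 - 13433)*((84 - 58)² + h) = (-12165 - 13433)*((84 - 58)² - 1470813/5322154) = -25598*(26² - 1470813/5322154) = -25598*(676 - 1470813/5322154) = -25598*3596305291/5322154 = -46029111419509/2661077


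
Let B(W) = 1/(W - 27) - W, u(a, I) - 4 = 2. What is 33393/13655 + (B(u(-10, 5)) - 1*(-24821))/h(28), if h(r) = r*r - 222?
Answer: 3754957928/80578155 ≈ 46.600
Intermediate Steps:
h(r) = -222 + r**2 (h(r) = r**2 - 222 = -222 + r**2)
u(a, I) = 6 (u(a, I) = 4 + 2 = 6)
B(W) = 1/(-27 + W) - W
33393/13655 + (B(u(-10, 5)) - 1*(-24821))/h(28) = 33393/13655 + ((1 - 1*6**2 + 27*6)/(-27 + 6) - 1*(-24821))/(-222 + 28**2) = 33393*(1/13655) + ((1 - 1*36 + 162)/(-21) + 24821)/(-222 + 784) = 33393/13655 + (-(1 - 36 + 162)/21 + 24821)/562 = 33393/13655 + (-1/21*127 + 24821)*(1/562) = 33393/13655 + (-127/21 + 24821)*(1/562) = 33393/13655 + (521114/21)*(1/562) = 33393/13655 + 260557/5901 = 3754957928/80578155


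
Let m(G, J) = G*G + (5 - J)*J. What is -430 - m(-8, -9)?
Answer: -368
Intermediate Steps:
m(G, J) = G**2 + J*(5 - J)
-430 - m(-8, -9) = -430 - ((-8)**2 - 1*(-9)**2 + 5*(-9)) = -430 - (64 - 1*81 - 45) = -430 - (64 - 81 - 45) = -430 - 1*(-62) = -430 + 62 = -368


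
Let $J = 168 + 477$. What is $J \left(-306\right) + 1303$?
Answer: $-196067$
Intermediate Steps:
$J = 645$
$J \left(-306\right) + 1303 = 645 \left(-306\right) + 1303 = -197370 + 1303 = -196067$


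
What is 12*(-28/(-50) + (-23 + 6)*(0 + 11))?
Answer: -55932/25 ≈ -2237.3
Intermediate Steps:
12*(-28/(-50) + (-23 + 6)*(0 + 11)) = 12*(-28*(-1/50) - 17*11) = 12*(14/25 - 187) = 12*(-4661/25) = -55932/25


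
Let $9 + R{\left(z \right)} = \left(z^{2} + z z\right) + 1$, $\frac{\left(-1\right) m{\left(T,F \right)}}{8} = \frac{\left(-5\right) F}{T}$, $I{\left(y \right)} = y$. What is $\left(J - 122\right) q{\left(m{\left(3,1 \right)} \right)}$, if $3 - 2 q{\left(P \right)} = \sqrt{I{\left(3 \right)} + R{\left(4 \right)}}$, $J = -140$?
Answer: $-393 + 393 \sqrt{3} \approx 287.7$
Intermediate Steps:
$m{\left(T,F \right)} = \frac{40 F}{T}$ ($m{\left(T,F \right)} = - 8 \frac{\left(-5\right) F}{T} = - 8 \left(- \frac{5 F}{T}\right) = \frac{40 F}{T}$)
$R{\left(z \right)} = -8 + 2 z^{2}$ ($R{\left(z \right)} = -9 + \left(\left(z^{2} + z z\right) + 1\right) = -9 + \left(\left(z^{2} + z^{2}\right) + 1\right) = -9 + \left(2 z^{2} + 1\right) = -9 + \left(1 + 2 z^{2}\right) = -8 + 2 z^{2}$)
$q{\left(P \right)} = \frac{3}{2} - \frac{3 \sqrt{3}}{2}$ ($q{\left(P \right)} = \frac{3}{2} - \frac{\sqrt{3 - \left(8 - 2 \cdot 4^{2}\right)}}{2} = \frac{3}{2} - \frac{\sqrt{3 + \left(-8 + 2 \cdot 16\right)}}{2} = \frac{3}{2} - \frac{\sqrt{3 + \left(-8 + 32\right)}}{2} = \frac{3}{2} - \frac{\sqrt{3 + 24}}{2} = \frac{3}{2} - \frac{\sqrt{27}}{2} = \frac{3}{2} - \frac{3 \sqrt{3}}{2}$)
$\left(J - 122\right) q{\left(m{\left(3,1 \right)} \right)} = \left(-140 - 122\right) \left(\frac{3}{2} - \frac{3 \sqrt{3}}{2}\right) = - 262 \left(\frac{3}{2} - \frac{3 \sqrt{3}}{2}\right) = -393 + 393 \sqrt{3}$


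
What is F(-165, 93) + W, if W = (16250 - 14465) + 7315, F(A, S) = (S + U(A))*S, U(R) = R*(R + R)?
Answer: 5081599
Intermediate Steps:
U(R) = 2*R² (U(R) = R*(2*R) = 2*R²)
F(A, S) = S*(S + 2*A²) (F(A, S) = (S + 2*A²)*S = S*(S + 2*A²))
W = 9100 (W = 1785 + 7315 = 9100)
F(-165, 93) + W = 93*(93 + 2*(-165)²) + 9100 = 93*(93 + 2*27225) + 9100 = 93*(93 + 54450) + 9100 = 93*54543 + 9100 = 5072499 + 9100 = 5081599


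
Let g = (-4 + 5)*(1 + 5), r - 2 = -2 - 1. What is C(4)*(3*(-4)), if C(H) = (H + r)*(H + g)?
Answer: -360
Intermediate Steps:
r = -1 (r = 2 + (-2 - 1) = 2 - 3 = -1)
g = 6 (g = 1*6 = 6)
C(H) = (-1 + H)*(6 + H) (C(H) = (H - 1)*(H + 6) = (-1 + H)*(6 + H))
C(4)*(3*(-4)) = (-6 + 4**2 + 5*4)*(3*(-4)) = (-6 + 16 + 20)*(-12) = 30*(-12) = -360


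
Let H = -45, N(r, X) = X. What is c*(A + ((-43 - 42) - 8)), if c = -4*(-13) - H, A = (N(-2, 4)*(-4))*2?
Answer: -12125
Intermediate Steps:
A = -32 (A = (4*(-4))*2 = -16*2 = -32)
c = 97 (c = -4*(-13) - 1*(-45) = 52 + 45 = 97)
c*(A + ((-43 - 42) - 8)) = 97*(-32 + ((-43 - 42) - 8)) = 97*(-32 + (-85 - 8)) = 97*(-32 - 93) = 97*(-125) = -12125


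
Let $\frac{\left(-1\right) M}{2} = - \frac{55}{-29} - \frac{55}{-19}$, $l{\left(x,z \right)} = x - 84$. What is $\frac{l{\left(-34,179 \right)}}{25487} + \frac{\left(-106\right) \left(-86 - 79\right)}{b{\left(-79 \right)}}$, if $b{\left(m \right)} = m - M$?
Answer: $- \frac{245622477512}{974852263} \approx -251.96$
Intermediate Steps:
$l{\left(x,z \right)} = -84 + x$
$M = - \frac{5280}{551}$ ($M = - 2 \left(- \frac{55}{-29} - \frac{55}{-19}\right) = - 2 \left(\left(-55\right) \left(- \frac{1}{29}\right) - - \frac{55}{19}\right) = - 2 \left(\frac{55}{29} + \frac{55}{19}\right) = \left(-2\right) \frac{2640}{551} = - \frac{5280}{551} \approx -9.5826$)
$b{\left(m \right)} = \frac{5280}{551} + m$ ($b{\left(m \right)} = m - - \frac{5280}{551} = m + \frac{5280}{551} = \frac{5280}{551} + m$)
$\frac{l{\left(-34,179 \right)}}{25487} + \frac{\left(-106\right) \left(-86 - 79\right)}{b{\left(-79 \right)}} = \frac{-84 - 34}{25487} + \frac{\left(-106\right) \left(-86 - 79\right)}{\frac{5280}{551} - 79} = \left(-118\right) \frac{1}{25487} + \frac{\left(-106\right) \left(-165\right)}{- \frac{38249}{551}} = - \frac{118}{25487} + 17490 \left(- \frac{551}{38249}\right) = - \frac{118}{25487} - \frac{9636990}{38249} = - \frac{245622477512}{974852263}$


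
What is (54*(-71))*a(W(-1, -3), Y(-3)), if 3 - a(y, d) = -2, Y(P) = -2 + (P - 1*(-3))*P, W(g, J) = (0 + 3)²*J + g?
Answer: -19170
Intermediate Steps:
W(g, J) = g + 9*J (W(g, J) = 3²*J + g = 9*J + g = g + 9*J)
Y(P) = -2 + P*(3 + P) (Y(P) = -2 + (P + 3)*P = -2 + (3 + P)*P = -2 + P*(3 + P))
a(y, d) = 5 (a(y, d) = 3 - 1*(-2) = 3 + 2 = 5)
(54*(-71))*a(W(-1, -3), Y(-3)) = (54*(-71))*5 = -3834*5 = -19170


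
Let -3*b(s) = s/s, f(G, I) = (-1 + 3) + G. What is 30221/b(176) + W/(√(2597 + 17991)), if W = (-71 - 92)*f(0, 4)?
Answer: -90663 - 163*√5147/5147 ≈ -90665.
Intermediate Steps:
f(G, I) = 2 + G
b(s) = -⅓ (b(s) = -s/(3*s) = -⅓*1 = -⅓)
W = -326 (W = (-71 - 92)*(2 + 0) = -163*2 = -326)
30221/b(176) + W/(√(2597 + 17991)) = 30221/(-⅓) - 326/√(2597 + 17991) = 30221*(-3) - 326*√5147/10294 = -90663 - 326*√5147/10294 = -90663 - 163*√5147/5147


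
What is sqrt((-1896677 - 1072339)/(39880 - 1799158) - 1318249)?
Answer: I*sqrt(113334814319972813)/293213 ≈ 1148.2*I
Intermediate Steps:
sqrt((-1896677 - 1072339)/(39880 - 1799158) - 1318249) = sqrt(-2969016/(-1759278) - 1318249) = sqrt(-2969016*(-1/1759278) - 1318249) = sqrt(494836/293213 - 1318249) = sqrt(-386527249201/293213) = I*sqrt(113334814319972813)/293213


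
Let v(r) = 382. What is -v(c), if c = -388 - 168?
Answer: -382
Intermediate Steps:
c = -556
-v(c) = -1*382 = -382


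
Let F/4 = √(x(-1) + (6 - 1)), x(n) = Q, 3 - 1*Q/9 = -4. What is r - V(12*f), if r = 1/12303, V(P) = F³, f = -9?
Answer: 1/12303 - 8704*√17 ≈ -35888.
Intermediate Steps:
Q = 63 (Q = 27 - 9*(-4) = 27 + 36 = 63)
x(n) = 63
F = 8*√17 (F = 4*√(63 + (6 - 1)) = 4*√(63 + 5) = 4*√68 = 4*(2*√17) = 8*√17 ≈ 32.985)
V(P) = 8704*√17 (V(P) = (8*√17)³ = 8704*√17)
r = 1/12303 ≈ 8.1281e-5
r - V(12*f) = 1/12303 - 8704*√17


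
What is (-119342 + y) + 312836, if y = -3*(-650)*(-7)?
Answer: 179844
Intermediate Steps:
y = -13650 (y = 1950*(-7) = -13650)
(-119342 + y) + 312836 = (-119342 - 13650) + 312836 = -132992 + 312836 = 179844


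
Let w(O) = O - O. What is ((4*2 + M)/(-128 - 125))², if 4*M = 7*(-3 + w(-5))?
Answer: 1/8464 ≈ 0.00011815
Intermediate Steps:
w(O) = 0
M = -21/4 (M = (7*(-3 + 0))/4 = (7*(-3))/4 = (¼)*(-21) = -21/4 ≈ -5.2500)
((4*2 + M)/(-128 - 125))² = ((4*2 - 21/4)/(-128 - 125))² = ((8 - 21/4)/(-253))² = ((11/4)*(-1/253))² = (-1/92)² = 1/8464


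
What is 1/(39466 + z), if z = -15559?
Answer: 1/23907 ≈ 4.1829e-5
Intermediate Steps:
1/(39466 + z) = 1/(39466 - 15559) = 1/23907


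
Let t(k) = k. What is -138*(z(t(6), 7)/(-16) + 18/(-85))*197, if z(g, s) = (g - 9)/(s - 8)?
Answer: 7380999/680 ≈ 10854.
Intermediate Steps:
z(g, s) = (-9 + g)/(-8 + s)
-138*(z(t(6), 7)/(-16) + 18/(-85))*197 = -138*(((-9 + 6)/(-8 + 7))/(-16) + 18/(-85))*197 = -138*((-3/(-1))*(-1/16) + 18*(-1/85))*197 = -138*(-1*(-3)*(-1/16) - 18/85)*197 = -138*(3*(-1/16) - 18/85)*197 = -138*(-3/16 - 18/85)*197 = -138*(-543/1360)*197 = (37467/680)*197 = 7380999/680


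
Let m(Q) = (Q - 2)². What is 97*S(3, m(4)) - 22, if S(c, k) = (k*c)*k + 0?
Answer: 4634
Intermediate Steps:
m(Q) = (-2 + Q)²
S(c, k) = c*k² (S(c, k) = (c*k)*k + 0 = c*k² + 0 = c*k²)
97*S(3, m(4)) - 22 = 97*(3*((-2 + 4)²)²) - 22 = 97*(3*(2²)²) - 22 = 97*(3*4²) - 22 = 97*(3*16) - 22 = 97*48 - 22 = 4656 - 22 = 4634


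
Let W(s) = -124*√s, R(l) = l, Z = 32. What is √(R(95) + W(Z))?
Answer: √(95 - 496*√2) ≈ 24.626*I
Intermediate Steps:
√(R(95) + W(Z)) = √(95 - 496*√2)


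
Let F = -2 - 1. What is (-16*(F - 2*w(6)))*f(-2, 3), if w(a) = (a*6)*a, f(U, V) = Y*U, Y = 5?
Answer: -69600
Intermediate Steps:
f(U, V) = 5*U
w(a) = 6*a**2 (w(a) = (6*a)*a = 6*a**2)
F = -3
(-16*(F - 2*w(6)))*f(-2, 3) = (-16*(-3 - 12*6**2))*(5*(-2)) = -16*(-3 - 12*36)*(-10) = -16*(-3 - 2*216)*(-10) = -16*(-3 - 432)*(-10) = -16*(-435)*(-10) = 6960*(-10) = -69600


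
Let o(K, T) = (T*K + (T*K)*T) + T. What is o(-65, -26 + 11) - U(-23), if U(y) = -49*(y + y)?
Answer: -15919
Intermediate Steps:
o(K, T) = T + K*T + K*T² (o(K, T) = (K*T + (K*T)*T) + T = (K*T + K*T²) + T = T + K*T + K*T²)
U(y) = -98*y
o(-65, -26 + 11) - U(-23) = (-26 + 11)*(1 - 65 - 65*(-26 + 11)) - (-98)*(-23) = -15*(1 - 65 - 65*(-15)) - 1*2254 = -15*(1 - 65 + 975) - 2254 = -15*911 - 2254 = -13665 - 2254 = -15919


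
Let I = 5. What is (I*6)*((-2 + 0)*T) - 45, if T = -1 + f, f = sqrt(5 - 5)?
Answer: 15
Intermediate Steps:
f = 0 (f = sqrt(0) = 0)
T = -1 (T = -1 + 0 = -1)
(I*6)*((-2 + 0)*T) - 45 = (5*6)*((-2 + 0)*(-1)) - 45 = 30*(-2*(-1)) - 45 = 30*2 - 45 = 60 - 45 = 15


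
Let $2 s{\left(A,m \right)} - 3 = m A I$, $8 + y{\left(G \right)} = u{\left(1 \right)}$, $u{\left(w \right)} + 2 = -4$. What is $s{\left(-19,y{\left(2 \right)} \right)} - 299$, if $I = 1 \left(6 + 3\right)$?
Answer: $\frac{1799}{2} \approx 899.5$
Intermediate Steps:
$u{\left(w \right)} = -6$ ($u{\left(w \right)} = -2 - 4 = -6$)
$y{\left(G \right)} = -14$ ($y{\left(G \right)} = -8 - 6 = -14$)
$I = 9$ ($I = 1 \cdot 9 = 9$)
$s{\left(A,m \right)} = \frac{3}{2} + \frac{9 A m}{2}$ ($s{\left(A,m \right)} = \frac{3}{2} + \frac{m A 9}{2} = \frac{3}{2} + \frac{A m 9}{2} = \frac{3}{2} + \frac{9 A m}{2}$)
$s{\left(-19,y{\left(2 \right)} \right)} - 299 = \left(\frac{3}{2} + \frac{9}{2} \left(-19\right) \left(-14\right)\right) - 299 = \left(\frac{3}{2} + 1197\right) - 299 = \frac{2397}{2} - 299 = \frac{1799}{2}$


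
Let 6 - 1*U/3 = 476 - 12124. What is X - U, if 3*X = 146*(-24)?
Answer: -36130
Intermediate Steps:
U = 34962 (U = 18 - 3*(476 - 12124) = 18 - 3*(-11648) = 18 + 34944 = 34962)
X = -1168 (X = (146*(-24))/3 = (⅓)*(-3504) = -1168)
X - U = -1168 - 1*34962 = -1168 - 34962 = -36130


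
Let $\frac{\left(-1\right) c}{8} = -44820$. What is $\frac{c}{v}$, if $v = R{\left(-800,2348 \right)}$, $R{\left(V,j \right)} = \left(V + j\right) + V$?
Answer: $\frac{89640}{187} \approx 479.36$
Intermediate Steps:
$c = 358560$ ($c = \left(-8\right) \left(-44820\right) = 358560$)
$R{\left(V,j \right)} = j + 2 V$
$v = 748$ ($v = 2348 + 2 \left(-800\right) = 2348 - 1600 = 748$)
$\frac{c}{v} = \frac{358560}{748} = 358560 \cdot \frac{1}{748} = \frac{89640}{187}$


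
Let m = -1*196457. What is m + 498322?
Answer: 301865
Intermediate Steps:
m = -196457
m + 498322 = -196457 + 498322 = 301865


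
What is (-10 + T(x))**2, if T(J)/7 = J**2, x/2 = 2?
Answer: 10404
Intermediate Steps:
x = 4 (x = 2*2 = 4)
T(J) = 7*J**2
(-10 + T(x))**2 = (-10 + 7*4**2)**2 = (-10 + 7*16)**2 = (-10 + 112)**2 = 102**2 = 10404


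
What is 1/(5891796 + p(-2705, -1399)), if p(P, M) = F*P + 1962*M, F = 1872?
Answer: -1/1916802 ≈ -5.2170e-7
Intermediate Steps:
p(P, M) = 1872*P + 1962*M
1/(5891796 + p(-2705, -1399)) = 1/(5891796 + (1872*(-2705) + 1962*(-1399))) = 1/(5891796 + (-5063760 - 2744838)) = 1/(5891796 - 7808598) = 1/(-1916802) = -1/1916802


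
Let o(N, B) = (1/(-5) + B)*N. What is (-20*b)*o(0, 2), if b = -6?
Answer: 0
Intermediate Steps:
o(N, B) = N*(-1/5 + B) (o(N, B) = (-1/5 + B)*N = N*(-1/5 + B))
(-20*b)*o(0, 2) = (-20*(-6))*(0*(-1/5 + 2)) = 120*(0*(9/5)) = 120*0 = 0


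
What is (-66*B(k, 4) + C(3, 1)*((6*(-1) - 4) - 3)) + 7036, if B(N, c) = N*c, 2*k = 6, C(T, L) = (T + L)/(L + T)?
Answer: 6231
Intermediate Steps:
C(T, L) = 1 (C(T, L) = (L + T)/(L + T) = 1)
k = 3 (k = (½)*6 = 3)
(-66*B(k, 4) + C(3, 1)*((6*(-1) - 4) - 3)) + 7036 = (-198*4 + 1*((6*(-1) - 4) - 3)) + 7036 = (-66*12 + 1*((-6 - 4) - 3)) + 7036 = (-792 + 1*(-10 - 3)) + 7036 = (-792 + 1*(-13)) + 7036 = (-792 - 13) + 7036 = -805 + 7036 = 6231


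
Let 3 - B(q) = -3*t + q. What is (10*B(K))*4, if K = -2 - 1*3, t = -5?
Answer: -280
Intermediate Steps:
K = -5 (K = -2 - 3 = -5)
B(q) = -12 - q (B(q) = 3 - (-3*(-5) + q) = 3 - (15 + q) = 3 + (-15 - q) = -12 - q)
(10*B(K))*4 = (10*(-12 - 1*(-5)))*4 = (10*(-12 + 5))*4 = (10*(-7))*4 = -70*4 = -280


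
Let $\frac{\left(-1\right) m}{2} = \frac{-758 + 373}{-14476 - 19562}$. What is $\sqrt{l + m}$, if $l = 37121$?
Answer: $\frac{\sqrt{1194661779374}}{5673} \approx 192.67$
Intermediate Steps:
$m = - \frac{385}{17019}$ ($m = - 2 \frac{-758 + 373}{-14476 - 19562} = - 2 \left(- \frac{385}{-34038}\right) = - 2 \left(\left(-385\right) \left(- \frac{1}{34038}\right)\right) = \left(-2\right) \frac{385}{34038} = - \frac{385}{17019} \approx -0.022622$)
$\sqrt{l + m} = \sqrt{37121 - \frac{385}{17019}} = \sqrt{\frac{631761914}{17019}} = \frac{\sqrt{1194661779374}}{5673}$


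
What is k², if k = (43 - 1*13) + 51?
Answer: 6561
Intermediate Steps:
k = 81 (k = (43 - 13) + 51 = 30 + 51 = 81)
k² = 81² = 6561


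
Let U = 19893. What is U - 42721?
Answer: -22828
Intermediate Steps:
U - 42721 = 19893 - 42721 = -22828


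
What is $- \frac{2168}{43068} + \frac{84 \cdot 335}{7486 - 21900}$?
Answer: $- \frac{155397884}{77597769} \approx -2.0026$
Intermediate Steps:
$- \frac{2168}{43068} + \frac{84 \cdot 335}{7486 - 21900} = \left(-2168\right) \frac{1}{43068} + \frac{28140}{-14414} = - \frac{542}{10767} + 28140 \left(- \frac{1}{14414}\right) = - \frac{542}{10767} - \frac{14070}{7207} = - \frac{155397884}{77597769}$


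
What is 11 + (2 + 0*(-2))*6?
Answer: 23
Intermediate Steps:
11 + (2 + 0*(-2))*6 = 11 + (2 + 0)*6 = 11 + 2*6 = 11 + 12 = 23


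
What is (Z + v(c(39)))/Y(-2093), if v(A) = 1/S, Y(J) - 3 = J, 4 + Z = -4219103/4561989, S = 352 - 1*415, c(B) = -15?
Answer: 236664451/100112848605 ≈ 0.0023640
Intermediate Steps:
S = -63 (S = 352 - 415 = -63)
Z = -22467059/4561989 (Z = -4 - 4219103/4561989 = -22467059/4561989 ≈ -4.9248)
Y(J) = 3 + J
v(A) = -1/63 (v(A) = 1/(-63) = -1/63)
(Z + v(c(39)))/Y(-2093) = (-22467059/4561989 - 1/63)/(3 - 2093) = -473328902/95801769/(-2090) = -473328902/95801769*(-1/2090) = 236664451/100112848605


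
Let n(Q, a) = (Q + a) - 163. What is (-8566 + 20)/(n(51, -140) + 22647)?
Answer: -8546/22395 ≈ -0.38160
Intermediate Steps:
n(Q, a) = -163 + Q + a
(-8566 + 20)/(n(51, -140) + 22647) = (-8566 + 20)/((-163 + 51 - 140) + 22647) = -8546/(-252 + 22647) = -8546/22395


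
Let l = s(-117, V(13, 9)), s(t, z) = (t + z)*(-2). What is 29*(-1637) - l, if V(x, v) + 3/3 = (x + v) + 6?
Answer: -47653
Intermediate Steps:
V(x, v) = 5 + v + x (V(x, v) = -1 + ((x + v) + 6) = -1 + ((v + x) + 6) = -1 + (6 + v + x) = 5 + v + x)
s(t, z) = -2*t - 2*z
l = 180 (l = -2*(-117) - 2*(5 + 9 + 13) = 234 - 2*27 = 234 - 54 = 180)
29*(-1637) - l = 29*(-1637) - 1*180 = -47473 - 180 = -47653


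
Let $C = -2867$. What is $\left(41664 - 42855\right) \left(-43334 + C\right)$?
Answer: $55025391$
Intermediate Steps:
$\left(41664 - 42855\right) \left(-43334 + C\right) = \left(41664 - 42855\right) \left(-43334 - 2867\right) = \left(-1191\right) \left(-46201\right) = 55025391$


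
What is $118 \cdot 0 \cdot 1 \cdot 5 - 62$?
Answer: $-62$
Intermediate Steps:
$118 \cdot 0 \cdot 1 \cdot 5 - 62 = 118 \cdot 0 \cdot 5 - 62 = 118 \cdot 0 - 62 = 0 - 62 = -62$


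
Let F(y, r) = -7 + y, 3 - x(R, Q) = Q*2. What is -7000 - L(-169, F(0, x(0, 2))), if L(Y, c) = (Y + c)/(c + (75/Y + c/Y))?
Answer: -8786744/1251 ≈ -7023.8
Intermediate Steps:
x(R, Q) = 3 - 2*Q (x(R, Q) = 3 - Q*2 = 3 - 2*Q)
L(Y, c) = (Y + c)/(c + 75/Y + c/Y)
-7000 - L(-169, F(0, x(0, 2))) = -7000 - (-169)*(-169 + (-7 + 0))/(75 + (-7 + 0) - 169*(-7 + 0)) = -7000 - (-169)*(-169 - 7)/(75 - 7 - 169*(-7)) = -7000 - (-169)*(-176)/(75 - 7 + 1183) = -7000 - (-169)*(-176)/1251 = -7000 - 1*29744/1251 = -7000 - 29744/1251 = -8786744/1251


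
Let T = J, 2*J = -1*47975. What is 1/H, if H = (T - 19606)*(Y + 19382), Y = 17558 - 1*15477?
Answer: -2/1871294581 ≈ -1.0688e-9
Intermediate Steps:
J = -47975/2 (J = (-1*47975)/2 = (½)*(-47975) = -47975/2 ≈ -23988.)
T = -47975/2 ≈ -23988.
Y = 2081 (Y = 17558 - 15477 = 2081)
H = -1871294581/2 (H = (-47975/2 - 19606)*(2081 + 19382) = -87187/2*21463 = -1871294581/2 ≈ -9.3565e+8)
1/H = 1/(-1871294581/2) = -2/1871294581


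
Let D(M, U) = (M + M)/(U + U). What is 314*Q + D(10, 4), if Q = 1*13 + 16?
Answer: 18217/2 ≈ 9108.5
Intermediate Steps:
D(M, U) = M/U (D(M, U) = (2*M)/((2*U)) = (2*M)*(1/(2*U)) = M/U)
Q = 29 (Q = 13 + 16 = 29)
314*Q + D(10, 4) = 314*29 + 10/4 = 9106 + 10*(¼) = 9106 + 5/2 = 18217/2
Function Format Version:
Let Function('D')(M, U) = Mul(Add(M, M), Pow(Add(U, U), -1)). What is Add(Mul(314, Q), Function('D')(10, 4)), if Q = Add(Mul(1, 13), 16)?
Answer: Rational(18217, 2) ≈ 9108.5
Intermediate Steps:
Function('D')(M, U) = Mul(M, Pow(U, -1)) (Function('D')(M, U) = Mul(Mul(2, M), Pow(Mul(2, U), -1)) = Mul(Mul(2, M), Mul(Rational(1, 2), Pow(U, -1))) = Mul(M, Pow(U, -1)))
Q = 29 (Q = Add(13, 16) = 29)
Add(Mul(314, Q), Function('D')(10, 4)) = Add(Mul(314, 29), Mul(10, Pow(4, -1))) = Add(9106, Mul(10, Rational(1, 4))) = Add(9106, Rational(5, 2)) = Rational(18217, 2)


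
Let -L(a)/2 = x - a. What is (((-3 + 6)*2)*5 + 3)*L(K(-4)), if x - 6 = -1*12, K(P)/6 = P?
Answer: -1188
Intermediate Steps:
K(P) = 6*P
x = -6 (x = 6 - 1*12 = 6 - 12 = -6)
L(a) = 12 + 2*a (L(a) = -2*(-6 - a) = 12 + 2*a)
(((-3 + 6)*2)*5 + 3)*L(K(-4)) = (((-3 + 6)*2)*5 + 3)*(12 + 2*(6*(-4))) = ((3*2)*5 + 3)*(12 + 2*(-24)) = (6*5 + 3)*(12 - 48) = (30 + 3)*(-36) = 33*(-36) = -1188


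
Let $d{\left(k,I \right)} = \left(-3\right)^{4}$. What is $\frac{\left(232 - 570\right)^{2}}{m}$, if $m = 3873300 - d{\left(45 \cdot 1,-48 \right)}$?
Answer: $\frac{114244}{3873219} \approx 0.029496$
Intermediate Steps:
$d{\left(k,I \right)} = 81$
$m = 3873219$ ($m = 3873300 - 81 = 3873219$)
$\frac{\left(232 - 570\right)^{2}}{m} = \frac{\left(232 - 570\right)^{2}}{3873219} = \left(-338\right)^{2} \cdot \frac{1}{3873219} = 114244 \cdot \frac{1}{3873219} = \frac{114244}{3873219}$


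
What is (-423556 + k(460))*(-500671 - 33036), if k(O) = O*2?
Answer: 225563791652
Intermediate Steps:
k(O) = 2*O
(-423556 + k(460))*(-500671 - 33036) = (-423556 + 2*460)*(-500671 - 33036) = (-423556 + 920)*(-533707) = -422636*(-533707) = 225563791652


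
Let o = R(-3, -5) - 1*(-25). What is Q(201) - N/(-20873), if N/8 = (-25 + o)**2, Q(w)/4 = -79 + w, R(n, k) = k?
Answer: 10186224/20873 ≈ 488.01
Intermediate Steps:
Q(w) = -316 + 4*w (Q(w) = 4*(-79 + w) = -316 + 4*w)
o = 20 (o = -5 - 1*(-25) = -5 + 25 = 20)
N = 200 (N = 8*(-25 + 20)**2 = 8*(-5)**2 = 8*25 = 200)
Q(201) - N/(-20873) = (-316 + 4*201) - 200/(-20873) = (-316 + 804) - 200*(-1)/20873 = 488 - 1*(-200/20873) = 488 + 200/20873 = 10186224/20873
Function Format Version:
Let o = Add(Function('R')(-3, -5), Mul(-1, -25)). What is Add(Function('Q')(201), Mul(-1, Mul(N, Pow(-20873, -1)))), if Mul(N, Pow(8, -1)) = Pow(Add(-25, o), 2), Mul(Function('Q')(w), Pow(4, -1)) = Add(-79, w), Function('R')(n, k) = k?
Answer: Rational(10186224, 20873) ≈ 488.01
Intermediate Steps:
Function('Q')(w) = Add(-316, Mul(4, w)) (Function('Q')(w) = Mul(4, Add(-79, w)) = Add(-316, Mul(4, w)))
o = 20 (o = Add(-5, Mul(-1, -25)) = Add(-5, 25) = 20)
N = 200 (N = Mul(8, Pow(Add(-25, 20), 2)) = Mul(8, Pow(-5, 2)) = Mul(8, 25) = 200)
Add(Function('Q')(201), Mul(-1, Mul(N, Pow(-20873, -1)))) = Add(Add(-316, Mul(4, 201)), Mul(-1, Mul(200, Pow(-20873, -1)))) = Add(Add(-316, 804), Mul(-1, Mul(200, Rational(-1, 20873)))) = Add(488, Mul(-1, Rational(-200, 20873))) = Add(488, Rational(200, 20873)) = Rational(10186224, 20873)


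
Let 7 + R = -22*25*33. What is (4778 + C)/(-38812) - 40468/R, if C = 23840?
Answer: 7843485/5259026 ≈ 1.4914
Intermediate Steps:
R = -18157 (R = -7 - 22*25*33 = -7 - 550*33 = -7 - 18150 = -18157)
(4778 + C)/(-38812) - 40468/R = (4778 + 23840)/(-38812) - 40468/(-18157) = 28618*(-1/38812) - 40468*(-1/18157) = -14309/19406 + 604/271 = 7843485/5259026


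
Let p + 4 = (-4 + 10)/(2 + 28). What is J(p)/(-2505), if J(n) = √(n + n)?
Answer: -I*√190/12525 ≈ -0.0011005*I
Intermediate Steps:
p = -19/5 (p = -4 + (-4 + 10)/(2 + 28) = -4 + 6/30 = -4 + 6*(1/30) = -4 + ⅕ = -19/5 ≈ -3.8000)
J(n) = √2*√n (J(n) = √(2*n) = √2*√n)
J(p)/(-2505) = (√2*√(-19/5))/(-2505) = (√2*(I*√95/5))*(-1/2505) = (I*√190/5)*(-1/2505) = -I*√190/12525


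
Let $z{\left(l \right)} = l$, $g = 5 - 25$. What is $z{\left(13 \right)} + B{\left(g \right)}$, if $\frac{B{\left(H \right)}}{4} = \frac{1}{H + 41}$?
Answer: $\frac{277}{21} \approx 13.19$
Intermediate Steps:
$g = -20$ ($g = 5 - 25 = -20$)
$B{\left(H \right)} = \frac{4}{41 + H}$ ($B{\left(H \right)} = \frac{4}{H + 41} = \frac{4}{41 + H}$)
$z{\left(13 \right)} + B{\left(g \right)} = 13 + \frac{4}{41 - 20} = 13 + \frac{4}{21} = \frac{277}{21}$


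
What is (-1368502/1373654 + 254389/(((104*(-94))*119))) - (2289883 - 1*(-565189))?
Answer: -2281249378285772183/799016069488 ≈ -2.8551e+6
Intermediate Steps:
(-1368502/1373654 + 254389/(((104*(-94))*119))) - (2289883 - 1*(-565189)) = (-1368502*1/1373654 + 254389/((-9776*119))) - (2289883 + 565189) = (-684251/686827 + 254389/(-1163344)) - 1*2855072 = (-684251/686827 + 254389*(-1/1163344)) - 2855072 = (-684251/686827 - 254389/1163344) - 2855072 = -970740529047/799016069488 - 2855072 = -2281249378285772183/799016069488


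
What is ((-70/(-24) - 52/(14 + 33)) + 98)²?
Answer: 3168901849/318096 ≈ 9962.1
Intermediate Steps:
((-70/(-24) - 52/(14 + 33)) + 98)² = ((-70*(-1/24) - 52/47) + 98)² = ((35/12 - 52*1/47) + 98)² = ((35/12 - 52/47) + 98)² = (1021/564 + 98)² = (56293/564)² = 3168901849/318096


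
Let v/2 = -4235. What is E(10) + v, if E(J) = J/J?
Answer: -8469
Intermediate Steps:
v = -8470 (v = 2*(-4235) = -8470)
E(J) = 1
E(10) + v = 1 - 8470 = -8469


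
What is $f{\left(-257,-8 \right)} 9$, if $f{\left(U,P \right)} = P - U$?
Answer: $2241$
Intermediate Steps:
$f{\left(-257,-8 \right)} 9 = \left(-8 - -257\right) 9 = \left(-8 + 257\right) 9 = 249 \cdot 9 = 2241$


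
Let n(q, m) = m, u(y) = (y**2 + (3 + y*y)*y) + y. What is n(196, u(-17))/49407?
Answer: -1564/16469 ≈ -0.094966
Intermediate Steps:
u(y) = y + y**2 + y*(3 + y**2) (u(y) = (y**2 + (3 + y**2)*y) + y = (y**2 + y*(3 + y**2)) + y = y + y**2 + y*(3 + y**2))
n(196, u(-17))/49407 = -17*(4 - 17 + (-17)**2)/49407 = -17*(4 - 17 + 289)*(1/49407) = -17*276*(1/49407) = -4692*1/49407 = -1564/16469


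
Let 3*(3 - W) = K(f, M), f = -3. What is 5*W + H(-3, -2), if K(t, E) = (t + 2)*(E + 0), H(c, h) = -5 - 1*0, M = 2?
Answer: 40/3 ≈ 13.333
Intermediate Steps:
H(c, h) = -5 (H(c, h) = -5 + 0 = -5)
K(t, E) = E*(2 + t) (K(t, E) = (2 + t)*E = E*(2 + t))
W = 11/3 (W = 3 - 2*(2 - 3)/3 = 3 - 2*(-1)/3 = 3 - ⅓*(-2) = 3 + ⅔ = 11/3 ≈ 3.6667)
5*W + H(-3, -2) = 5*(11/3) - 5 = 55/3 - 5 = 40/3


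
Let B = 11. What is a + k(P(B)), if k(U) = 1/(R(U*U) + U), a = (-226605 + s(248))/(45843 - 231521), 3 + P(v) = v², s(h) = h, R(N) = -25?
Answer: 21236879/17268054 ≈ 1.2298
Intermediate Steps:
P(v) = -3 + v²
a = 226357/185678 (a = (-226605 + 248)/(45843 - 231521) = -226357/(-185678) = -226357*(-1/185678) = 226357/185678 ≈ 1.2191)
k(U) = 1/(-25 + U)
a + k(P(B)) = 226357/185678 + 1/(-25 + (-3 + 11²)) = 226357/185678 + 1/(-25 + (-3 + 121)) = 226357/185678 + 1/(-25 + 118) = 226357/185678 + 1/93 = 21236879/17268054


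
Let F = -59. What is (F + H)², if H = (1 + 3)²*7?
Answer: 2809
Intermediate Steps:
H = 112 (H = 4²*7 = 16*7 = 112)
(F + H)² = (-59 + 112)² = 53² = 2809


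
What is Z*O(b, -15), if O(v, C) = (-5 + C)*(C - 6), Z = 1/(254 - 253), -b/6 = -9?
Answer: 420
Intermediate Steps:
b = 54 (b = -6*(-9) = 54)
Z = 1 (Z = 1/1 = 1)
O(v, C) = (-6 + C)*(-5 + C) (O(v, C) = (-5 + C)*(-6 + C) = (-6 + C)*(-5 + C))
Z*O(b, -15) = 1*(30 + (-15)² - 11*(-15)) = 1*(30 + 225 + 165) = 1*420 = 420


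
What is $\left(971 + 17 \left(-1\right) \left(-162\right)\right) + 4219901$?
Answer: $4223626$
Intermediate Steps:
$\left(971 + 17 \left(-1\right) \left(-162\right)\right) + 4219901 = \left(971 - -2754\right) + 4219901 = \left(971 + 2754\right) + 4219901 = 3725 + 4219901 = 4223626$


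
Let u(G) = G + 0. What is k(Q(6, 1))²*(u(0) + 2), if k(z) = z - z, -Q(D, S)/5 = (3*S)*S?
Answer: 0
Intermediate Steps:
Q(D, S) = -15*S² (Q(D, S) = -5*3*S*S = -15*S²)
k(z) = 0
u(G) = G
k(Q(6, 1))²*(u(0) + 2) = 0²*(0 + 2) = 0*2 = 0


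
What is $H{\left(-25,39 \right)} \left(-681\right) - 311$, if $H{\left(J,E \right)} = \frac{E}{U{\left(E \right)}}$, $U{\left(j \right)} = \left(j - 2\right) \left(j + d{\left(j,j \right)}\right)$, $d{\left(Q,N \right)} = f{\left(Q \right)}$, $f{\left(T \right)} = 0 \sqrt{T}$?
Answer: $- \frac{12188}{37} \approx -329.41$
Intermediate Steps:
$f{\left(T \right)} = 0$
$d{\left(Q,N \right)} = 0$
$U{\left(j \right)} = j \left(-2 + j\right)$ ($U{\left(j \right)} = \left(j - 2\right) \left(j + 0\right) = \left(-2 + j\right) j = j \left(-2 + j\right)$)
$H{\left(J,E \right)} = \frac{1}{-2 + E}$ ($H{\left(J,E \right)} = \frac{E}{E \left(-2 + E\right)} = E \frac{1}{E \left(-2 + E\right)} = \frac{1}{-2 + E}$)
$H{\left(-25,39 \right)} \left(-681\right) - 311 = \frac{1}{-2 + 39} \left(-681\right) - 311 = \frac{1}{37} \left(-681\right) - 311 = - \frac{681}{37} - 311 = - \frac{12188}{37}$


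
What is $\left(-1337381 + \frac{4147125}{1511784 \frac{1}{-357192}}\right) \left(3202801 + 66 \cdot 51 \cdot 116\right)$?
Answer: $- \frac{58276491235484458}{6999} \approx -8.3264 \cdot 10^{12}$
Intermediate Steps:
$\left(-1337381 + \frac{4147125}{1511784 \frac{1}{-357192}}\right) \left(3202801 + 66 \cdot 51 \cdot 116\right) = \left(-1337381 + \frac{4147125}{1511784 \left(- \frac{1}{357192}\right)}\right) \left(3202801 + 3366 \cdot 116\right) = \left(-1337381 + \frac{4147125}{- \frac{20997}{4961}}\right) \left(3202801 + 390456\right) = \left(-1337381 + 4147125 \left(- \frac{4961}{20997}\right)\right) 3593257 = \left(-1337381 - \frac{6857962375}{6999}\right) 3593257 = \left(- \frac{16218291994}{6999}\right) 3593257 = - \frac{58276491235484458}{6999}$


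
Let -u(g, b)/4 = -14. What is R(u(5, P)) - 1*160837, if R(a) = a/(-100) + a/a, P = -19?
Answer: -4020914/25 ≈ -1.6084e+5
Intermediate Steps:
u(g, b) = 56 (u(g, b) = -4*(-14) = 56)
R(a) = 1 - a/100 (R(a) = a*(-1/100) + 1 = -a/100 + 1 = 1 - a/100)
R(u(5, P)) - 1*160837 = (1 - 1/100*56) - 1*160837 = (1 - 14/25) - 160837 = 11/25 - 160837 = -4020914/25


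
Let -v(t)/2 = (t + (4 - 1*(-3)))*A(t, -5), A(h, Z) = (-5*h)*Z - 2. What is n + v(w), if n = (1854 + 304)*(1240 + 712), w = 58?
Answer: 4024176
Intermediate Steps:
n = 4212416 (n = 2158*1952 = 4212416)
A(h, Z) = -2 - 5*Z*h (A(h, Z) = -5*Z*h - 2 = -2 - 5*Z*h)
v(t) = -2*(-2 + 25*t)*(7 + t) (v(t) = -2*(t + (4 - 1*(-3)))*(-2 - 5*(-5)*t) = -2*(t + (4 + 3))*(-2 + 25*t) = -2*(t + 7)*(-2 + 25*t) = -2*(7 + t)*(-2 + 25*t) = -2*(-2 + 25*t)*(7 + t))
n + v(w) = 4212416 + (28 - 346*58 - 50*58**2) = 4212416 + (28 - 20068 - 50*3364) = 4212416 + (28 - 20068 - 168200) = 4212416 - 188240 = 4024176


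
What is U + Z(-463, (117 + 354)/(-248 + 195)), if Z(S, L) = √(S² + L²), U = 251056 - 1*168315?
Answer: 82741 + √602384362/53 ≈ 83204.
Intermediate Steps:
U = 82741 (U = 251056 - 168315 = 82741)
Z(S, L) = √(L² + S²)
U + Z(-463, (117 + 354)/(-248 + 195)) = 82741 + √(((117 + 354)/(-248 + 195))² + (-463)²) = 82741 + √((471/(-53))² + 214369) = 82741 + √((471*(-1/53))² + 214369) = 82741 + √((-471/53)² + 214369) = 82741 + √(221841/2809 + 214369) = 82741 + √(602384362/2809) = 82741 + √602384362/53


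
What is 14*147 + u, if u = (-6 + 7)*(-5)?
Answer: 2053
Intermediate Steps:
u = -5 (u = 1*(-5) = -5)
14*147 + u = 14*147 - 5 = 2058 - 5 = 2053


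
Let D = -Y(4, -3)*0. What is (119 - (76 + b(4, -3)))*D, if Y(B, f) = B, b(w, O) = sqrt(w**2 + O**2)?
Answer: 0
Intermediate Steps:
b(w, O) = sqrt(O**2 + w**2)
D = 0 (D = -1*4*0 = -4*0 = 0)
(119 - (76 + b(4, -3)))*D = (119 - (76 + sqrt((-3)**2 + 4**2)))*0 = (119 - (76 + sqrt(9 + 16)))*0 = (119 - (76 + sqrt(25)))*0 = (119 - (76 + 5))*0 = (119 - 1*81)*0 = (119 - 81)*0 = 38*0 = 0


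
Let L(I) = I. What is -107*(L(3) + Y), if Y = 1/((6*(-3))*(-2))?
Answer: -11663/36 ≈ -323.97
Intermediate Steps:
Y = 1/36 (Y = 1/(-18*(-2)) = 1/36 ≈ 0.027778)
-107*(L(3) + Y) = -107*(3 + 1/36) = -107*109/36 = -11663/36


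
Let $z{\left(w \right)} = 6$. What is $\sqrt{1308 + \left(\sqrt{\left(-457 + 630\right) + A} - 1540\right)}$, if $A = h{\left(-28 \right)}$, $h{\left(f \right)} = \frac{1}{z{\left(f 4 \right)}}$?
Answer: $\frac{\sqrt{-8352 + 6 \sqrt{6234}}}{6} \approx 14.793 i$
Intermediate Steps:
$h{\left(f \right)} = \frac{1}{6}$
$A = \frac{1}{6} \approx 0.16667$
$\sqrt{1308 + \left(\sqrt{\left(-457 + 630\right) + A} - 1540\right)} = \sqrt{1308 + \left(\sqrt{\left(-457 + 630\right) + \frac{1}{6}} - 1540\right)} = \sqrt{1308 - \left(1540 - \sqrt{173 + \frac{1}{6}}\right)} = \sqrt{1308 - \left(1540 - \sqrt{\frac{1039}{6}}\right)} = \sqrt{1308 - \left(1540 - \frac{\sqrt{6234}}{6}\right)} = \sqrt{-232 + \frac{\sqrt{6234}}{6}}$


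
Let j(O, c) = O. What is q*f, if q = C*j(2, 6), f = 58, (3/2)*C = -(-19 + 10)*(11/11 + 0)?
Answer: 696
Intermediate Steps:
C = 6 (C = 2*(-(-19 + 10)*(11/11 + 0))/3 = 2*(-(-9)*(11*(1/11) + 0))/3 = 2*(-(-9)*(1 + 0))/3 = 2*(-(-9))/3 = 2*(-1*(-9))/3 = (2/3)*9 = 6)
q = 12 (q = 6*2 = 12)
q*f = 12*58 = 696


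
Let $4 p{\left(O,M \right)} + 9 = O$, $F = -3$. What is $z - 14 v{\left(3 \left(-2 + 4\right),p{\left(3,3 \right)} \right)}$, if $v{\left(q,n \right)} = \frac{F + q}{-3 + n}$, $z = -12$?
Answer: $- \frac{8}{3} \approx -2.6667$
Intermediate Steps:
$p{\left(O,M \right)} = - \frac{9}{4} + \frac{O}{4}$
$v{\left(q,n \right)} = \frac{-3 + q}{-3 + n}$
$z - 14 v{\left(3 \left(-2 + 4\right),p{\left(3,3 \right)} \right)} = -12 - 14 \frac{-3 + 3 \left(-2 + 4\right)}{-3 + \left(- \frac{9}{4} + \frac{1}{4} \cdot 3\right)} = -12 - 14 \frac{-3 + 3 \cdot 2}{-3 + \left(- \frac{9}{4} + \frac{3}{4}\right)} = -12 - 14 \frac{-3 + 6}{-3 - \frac{3}{2}} = -12 - 14 \frac{1}{- \frac{9}{2}} \cdot 3 = -12 - 14 \left(\left(- \frac{2}{9}\right) 3\right) = -12 - - \frac{28}{3} = -12 + \frac{28}{3} = - \frac{8}{3}$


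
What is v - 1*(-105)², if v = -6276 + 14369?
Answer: -2932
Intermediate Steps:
v = 8093
v - 1*(-105)² = 8093 - 1*(-105)² = 8093 - 1*11025 = 8093 - 11025 = -2932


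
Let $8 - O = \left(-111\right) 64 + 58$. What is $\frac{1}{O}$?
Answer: $\frac{1}{7054} \approx 0.00014176$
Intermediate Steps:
$O = 7054$ ($O = 8 - \left(\left(-111\right) 64 + 58\right) = 8 - \left(-7104 + 58\right) = 8 - -7046 = 8 + 7046 = 7054$)
$\frac{1}{O} = \frac{1}{7054}$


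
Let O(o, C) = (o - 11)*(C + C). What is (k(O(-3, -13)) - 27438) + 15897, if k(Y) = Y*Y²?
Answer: 48217003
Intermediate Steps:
O(o, C) = 2*C*(-11 + o) (O(o, C) = (-11 + o)*(2*C) = 2*C*(-11 + o))
k(Y) = Y³
(k(O(-3, -13)) - 27438) + 15897 = ((2*(-13)*(-11 - 3))³ - 27438) + 15897 = ((2*(-13)*(-14))³ - 27438) + 15897 = (364³ - 27438) + 15897 = (48228544 - 27438) + 15897 = 48201106 + 15897 = 48217003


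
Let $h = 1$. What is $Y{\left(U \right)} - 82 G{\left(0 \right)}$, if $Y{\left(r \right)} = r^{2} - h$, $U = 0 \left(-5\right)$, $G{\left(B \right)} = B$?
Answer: $-1$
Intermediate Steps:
$U = 0$
$Y{\left(r \right)} = -1 + r^{2}$ ($Y{\left(r \right)} = r^{2} - 1 = -1 + r^{2}$)
$Y{\left(U \right)} - 82 G{\left(0 \right)} = \left(-1 + 0^{2}\right) - 0 = \left(-1 + 0\right) + 0 = -1 + 0 = -1$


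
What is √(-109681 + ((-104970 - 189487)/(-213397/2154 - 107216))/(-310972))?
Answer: I*√141685957307004591593673218153890/35941624592246 ≈ 331.18*I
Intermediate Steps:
√(-109681 + ((-104970 - 189487)/(-213397/2154 - 107216))/(-310972)) = √(-109681 - 294457/(-213397*1/2154 - 107216)*(-1/310972)) = √(-109681 - 294457/(-213397/2154 - 107216)*(-1/310972)) = √(-109681 - 294457/(-231156661/2154)*(-1/310972)) = √(-109681 - 294457*(-2154/231156661)*(-1/310972)) = √(-109681 + (634260378/231156661)*(-1/310972)) = √(-109681 - 317130189/35941624592246) = √(-3942113327219263715/35941624592246) = I*√141685957307004591593673218153890/35941624592246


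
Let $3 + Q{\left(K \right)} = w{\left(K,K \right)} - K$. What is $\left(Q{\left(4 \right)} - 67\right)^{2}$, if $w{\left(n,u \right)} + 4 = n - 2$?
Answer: $5776$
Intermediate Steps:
$w{\left(n,u \right)} = -6 + n$ ($w{\left(n,u \right)} = -4 + \left(n - 2\right) = -4 + \left(-2 + n\right) = -6 + n$)
$Q{\left(K \right)} = -9$ ($Q{\left(K \right)} = -3 + \left(\left(-6 + K\right) - K\right) = -3 - 6 = -9$)
$\left(Q{\left(4 \right)} - 67\right)^{2} = \left(-9 - 67\right)^{2} = \left(-76\right)^{2} = 5776$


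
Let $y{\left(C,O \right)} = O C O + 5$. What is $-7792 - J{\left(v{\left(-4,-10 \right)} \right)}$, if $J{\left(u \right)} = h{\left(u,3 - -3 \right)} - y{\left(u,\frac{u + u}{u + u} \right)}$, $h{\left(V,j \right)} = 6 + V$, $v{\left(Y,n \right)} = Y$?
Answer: $-7793$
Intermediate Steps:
$y{\left(C,O \right)} = 5 + C O^{2}$ ($y{\left(C,O \right)} = C O O + 5 = C O^{2} + 5 = 5 + C O^{2}$)
$J{\left(u \right)} = 1$ ($J{\left(u \right)} = \left(6 + u\right) - \left(5 + u \left(\frac{u + u}{u + u}\right)^{2}\right) = \left(6 + u\right) - \left(5 + u \left(\frac{2 u}{2 u}\right)^{2}\right) = \left(6 + u\right) - \left(5 + u \left(2 u \frac{1}{2 u}\right)^{2}\right) = \left(6 + u\right) - \left(5 + u 1^{2}\right) = \left(6 + u\right) - \left(5 + u 1\right) = \left(6 + u\right) - \left(5 + u\right) = 1$)
$-7792 - J{\left(v{\left(-4,-10 \right)} \right)} = -7792 - 1 = -7793$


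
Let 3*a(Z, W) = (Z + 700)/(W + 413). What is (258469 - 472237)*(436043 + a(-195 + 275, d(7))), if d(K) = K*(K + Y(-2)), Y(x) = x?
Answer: -1304970297201/14 ≈ -9.3212e+10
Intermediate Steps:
d(K) = K*(-2 + K) (d(K) = K*(K - 2) = K*(-2 + K))
a(Z, W) = (700 + Z)/(3*(413 + W)) (a(Z, W) = ((Z + 700)/(W + 413))/3 = ((700 + Z)/(413 + W))/3 = (700 + Z)/(3*(413 + W)))
(258469 - 472237)*(436043 + a(-195 + 275, d(7))) = (258469 - 472237)*(436043 + (700 + (-195 + 275))/(3*(413 + 7*(-2 + 7)))) = -213768*(436043 + (700 + 80)/(3*(413 + 7*5))) = -213768*(436043 + (⅓)*780/(413 + 35)) = -213768*(436043 + (⅓)*780/448) = -213768*(436043 + (⅓)*(1/448)*780) = -213768*(436043 + 65/112) = -213768*48836881/112 = -1304970297201/14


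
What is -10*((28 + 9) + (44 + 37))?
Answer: -1180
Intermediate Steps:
-10*((28 + 9) + (44 + 37)) = -10*(37 + 81) = -10*118 = -1180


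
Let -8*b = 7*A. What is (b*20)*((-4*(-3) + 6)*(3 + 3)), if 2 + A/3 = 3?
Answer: -5670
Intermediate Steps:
A = 3 (A = -6 + 3*3 = -6 + 9 = 3)
b = -21/8 (b = -7*3/8 = -1/8*21 = -21/8 ≈ -2.6250)
(b*20)*((-4*(-3) + 6)*(3 + 3)) = (-21/8*20)*((-4*(-3) + 6)*(3 + 3)) = -105*(12 + 6)*6/2 = -945*6 = -105/2*108 = -5670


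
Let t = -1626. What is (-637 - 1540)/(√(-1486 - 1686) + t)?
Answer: 1769901/1323524 + 2177*I*√793/1323524 ≈ 1.3373 + 0.046319*I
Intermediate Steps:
(-637 - 1540)/(√(-1486 - 1686) + t) = (-637 - 1540)/(√(-1486 - 1686) - 1626) = -2177/(√(-3172) - 1626) = -2177/(2*I*√793 - 1626) = -2177/(-1626 + 2*I*√793)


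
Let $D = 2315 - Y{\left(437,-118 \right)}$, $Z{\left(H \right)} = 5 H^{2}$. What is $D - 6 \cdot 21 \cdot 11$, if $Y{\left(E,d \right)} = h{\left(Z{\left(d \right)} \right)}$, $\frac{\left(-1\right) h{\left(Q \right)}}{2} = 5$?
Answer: $939$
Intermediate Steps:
$h{\left(Q \right)} = -10$ ($h{\left(Q \right)} = \left(-2\right) 5 = -10$)
$Y{\left(E,d \right)} = -10$
$D = 2325$ ($D = 2315 - -10 = 2315 + 10 = 2325$)
$D - 6 \cdot 21 \cdot 11 = 2325 - 6 \cdot 21 \cdot 11 = 2325 - 126 \cdot 11 = 2325 - 1386 = 939$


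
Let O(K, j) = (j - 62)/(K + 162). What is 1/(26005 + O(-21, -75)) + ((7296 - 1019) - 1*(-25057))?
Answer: 114888241853/3666568 ≈ 31334.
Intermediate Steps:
O(K, j) = (-62 + j)/(162 + K)
1/(26005 + O(-21, -75)) + ((7296 - 1019) - 1*(-25057)) = 1/(26005 + (-62 - 75)/(162 - 21)) + ((7296 - 1019) - 1*(-25057)) = 1/(26005 - 137/141) + (6277 + 25057) = 1/(26005 + (1/141)*(-137)) + 31334 = 1/(26005 - 137/141) + 31334 = 1/(3666568/141) + 31334 = 141/3666568 + 31334 = 114888241853/3666568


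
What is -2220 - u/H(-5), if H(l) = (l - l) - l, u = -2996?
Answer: -8104/5 ≈ -1620.8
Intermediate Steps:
H(l) = -l (H(l) = 0 - l = -l)
-2220 - u/H(-5) = -2220 - (-2996)/((-1*(-5))) = -2220 - (-2996)/5 = -2220 - 1*(-2996/5) = -2220 + 2996/5 = -8104/5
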